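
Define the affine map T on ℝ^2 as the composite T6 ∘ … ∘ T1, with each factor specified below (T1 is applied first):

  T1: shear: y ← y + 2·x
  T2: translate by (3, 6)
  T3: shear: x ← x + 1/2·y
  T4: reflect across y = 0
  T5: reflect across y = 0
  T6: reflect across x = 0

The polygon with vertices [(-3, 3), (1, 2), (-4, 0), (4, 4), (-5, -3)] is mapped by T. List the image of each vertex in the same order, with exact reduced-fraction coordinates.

image vertices: (-3/2, 3), (-9, 10), (2, -2), (-16, 18), (11/2, -7)

T1 shear: y ← y + 2·x: (-3, 3) → (-3, -3); (1, 2) → (1, 4); (-4, 0) → (-4, -8); (4, 4) → (4, 12); (-5, -3) → (-5, -13)
T2 translate by (3, 6): (-3, -3) → (0, 3); (1, 4) → (4, 10); (-4, -8) → (-1, -2); (4, 12) → (7, 18); (-5, -13) → (-2, -7)
T3 shear: x ← x + 1/2·y: (0, 3) → (3/2, 3); (4, 10) → (9, 10); (-1, -2) → (-2, -2); (7, 18) → (16, 18); (-2, -7) → (-11/2, -7)
T4 reflect across y = 0: (3/2, 3) → (3/2, -3); (9, 10) → (9, -10); (-2, -2) → (-2, 2); (16, 18) → (16, -18); (-11/2, -7) → (-11/2, 7)
T5 reflect across y = 0: (3/2, -3) → (3/2, 3); (9, -10) → (9, 10); (-2, 2) → (-2, -2); (16, -18) → (16, 18); (-11/2, 7) → (-11/2, -7)
T6 reflect across x = 0: (3/2, 3) → (-3/2, 3); (9, 10) → (-9, 10); (-2, -2) → (2, -2); (16, 18) → (-16, 18); (-11/2, -7) → (11/2, -7)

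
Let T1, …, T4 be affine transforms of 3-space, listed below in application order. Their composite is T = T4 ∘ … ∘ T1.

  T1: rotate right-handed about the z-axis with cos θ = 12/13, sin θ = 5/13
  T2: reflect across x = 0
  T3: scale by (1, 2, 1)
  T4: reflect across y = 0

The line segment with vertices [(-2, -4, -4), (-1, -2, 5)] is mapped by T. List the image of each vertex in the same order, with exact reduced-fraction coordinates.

T1 rotate right-handed about the z-axis with cos θ = 12/13, sin θ = 5/13: (-2, -4, -4) → (-4/13, -58/13, -4); (-1, -2, 5) → (-2/13, -29/13, 5)
T2 reflect across x = 0: (-4/13, -58/13, -4) → (4/13, -58/13, -4); (-2/13, -29/13, 5) → (2/13, -29/13, 5)
T3 scale by (1, 2, 1): (4/13, -58/13, -4) → (4/13, -116/13, -4); (2/13, -29/13, 5) → (2/13, -58/13, 5)
T4 reflect across y = 0: (4/13, -116/13, -4) → (4/13, 116/13, -4); (2/13, -58/13, 5) → (2/13, 58/13, 5)

image vertices: (4/13, 116/13, -4), (2/13, 58/13, 5)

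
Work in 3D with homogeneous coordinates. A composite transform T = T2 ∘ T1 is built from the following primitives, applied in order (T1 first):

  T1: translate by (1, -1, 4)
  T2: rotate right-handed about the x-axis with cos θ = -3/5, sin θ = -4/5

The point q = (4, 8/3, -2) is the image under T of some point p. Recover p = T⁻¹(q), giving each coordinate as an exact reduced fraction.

p = (3, 1, -2/3)

T1 = [1 0 0 1; 0 1 0 -1; 0 0 1 4; 0 0 0 1]
T2·T1 = [1 0 0 1; 0 -3/5 4/5 19/5; 0 -4/5 -3/5 -8/5; 0 0 0 1]
det M = 1; M⁻¹ = [1 0 0 -1; 0 -3/5 -4/5 1; 0 4/5 -3/5 -4; 0 0 0 1]
M⁻¹ · (4, 8/3, -2)ᵀ = (3, 1, -2/3)ᵀ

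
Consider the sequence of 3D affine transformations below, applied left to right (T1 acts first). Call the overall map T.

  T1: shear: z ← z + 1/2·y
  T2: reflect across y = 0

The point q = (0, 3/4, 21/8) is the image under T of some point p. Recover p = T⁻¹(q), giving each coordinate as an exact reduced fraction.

p = (0, -3/4, 3)

T1 = [1 0 0 0; 0 1 0 0; 0 1/2 1 0; 0 0 0 1]
T2·T1 = [1 0 0 0; 0 -1 0 0; 0 1/2 1 0; 0 0 0 1]
det M = -1; M⁻¹ = [1 0 0 0; 0 -1 0 0; 0 1/2 1 0; 0 0 0 1]
M⁻¹ · (0, 3/4, 21/8)ᵀ = (0, -3/4, 3)ᵀ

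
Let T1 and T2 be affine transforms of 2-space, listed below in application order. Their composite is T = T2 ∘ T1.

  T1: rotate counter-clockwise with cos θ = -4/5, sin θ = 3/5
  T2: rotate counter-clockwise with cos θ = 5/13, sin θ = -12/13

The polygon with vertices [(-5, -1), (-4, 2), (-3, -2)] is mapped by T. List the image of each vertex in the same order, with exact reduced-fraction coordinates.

T1 rotate counter-clockwise with cos θ = -4/5, sin θ = 3/5: (-5, -1) → (23/5, -11/5); (-4, 2) → (2, -4); (-3, -2) → (18/5, -1/5)
T2 rotate counter-clockwise with cos θ = 5/13, sin θ = -12/13: (23/5, -11/5) → (-17/65, -331/65); (2, -4) → (-38/13, -44/13); (18/5, -1/5) → (6/5, -17/5)

image vertices: (-17/65, -331/65), (-38/13, -44/13), (6/5, -17/5)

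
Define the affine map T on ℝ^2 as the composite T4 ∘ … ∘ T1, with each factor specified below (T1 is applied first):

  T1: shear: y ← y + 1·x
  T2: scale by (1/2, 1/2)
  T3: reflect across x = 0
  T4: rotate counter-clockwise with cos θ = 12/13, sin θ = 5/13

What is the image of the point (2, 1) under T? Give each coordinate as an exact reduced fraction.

T(p) = (-3/2, 1)

T1 shear: y ← y + 1·x: (2, 1) → (2, 3)
T2 scale by (1/2, 1/2): (2, 3) → (1, 3/2)
T3 reflect across x = 0: (1, 3/2) → (-1, 3/2)
T4 rotate counter-clockwise with cos θ = 12/13, sin θ = 5/13: (-1, 3/2) → (-3/2, 1)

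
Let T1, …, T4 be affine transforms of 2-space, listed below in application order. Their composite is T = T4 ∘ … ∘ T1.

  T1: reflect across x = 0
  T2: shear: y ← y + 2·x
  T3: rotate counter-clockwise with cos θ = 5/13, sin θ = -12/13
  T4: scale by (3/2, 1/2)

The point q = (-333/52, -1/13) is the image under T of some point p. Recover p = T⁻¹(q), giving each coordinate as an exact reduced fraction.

T1 = [-1 0 0; 0 1 0; 0 0 1]
T2·T1 = [-1 0 0; -2 1 0; 0 0 1]
T3·…·T1 = [-29/13 12/13 0; 2/13 5/13 0; 0 0 1]
T4·…·T1 = [-87/26 18/13 0; 1/13 5/26 0; 0 0 1]
det M = -3/4; M⁻¹ = [-10/39 24/13 0; 4/39 58/13 0; 0 0 1]
M⁻¹ · (-333/52, -1/13)ᵀ = (3/2, -1)ᵀ

p = (3/2, -1)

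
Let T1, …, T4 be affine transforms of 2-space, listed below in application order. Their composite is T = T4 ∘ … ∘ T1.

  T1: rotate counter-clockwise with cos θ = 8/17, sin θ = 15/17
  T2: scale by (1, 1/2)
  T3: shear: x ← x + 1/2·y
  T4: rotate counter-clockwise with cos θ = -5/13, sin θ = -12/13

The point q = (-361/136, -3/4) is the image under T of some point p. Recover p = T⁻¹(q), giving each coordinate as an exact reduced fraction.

T1 = [8/17 -15/17 0; 15/17 8/17 0; 0 0 1]
T2·T1 = [8/17 -15/17 0; 15/34 4/17 0; 0 0 1]
T3·…·T1 = [47/68 -13/17 0; 15/34 4/17 0; 0 0 1]
T4·…·T1 = [125/884 113/221 0; -21/26 8/13 0; 0 0 1]
det M = 1/2; M⁻¹ = [16/13 -226/221 0; 21/13 125/442 0; 0 0 1]
M⁻¹ · (-361/136, -3/4)ᵀ = (-5/2, -9/2)ᵀ

p = (-5/2, -9/2)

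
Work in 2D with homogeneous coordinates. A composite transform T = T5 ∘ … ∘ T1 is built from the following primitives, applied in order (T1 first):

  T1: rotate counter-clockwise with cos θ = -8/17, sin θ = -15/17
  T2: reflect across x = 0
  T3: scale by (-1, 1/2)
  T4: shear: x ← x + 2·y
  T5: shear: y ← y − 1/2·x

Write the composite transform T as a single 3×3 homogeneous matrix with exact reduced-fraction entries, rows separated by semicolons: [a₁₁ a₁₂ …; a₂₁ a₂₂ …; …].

T = [-23/17 7/17 0; 4/17 -15/34 0; 0 0 1]

T1 = [-8/17 15/17 0; -15/17 -8/17 0; 0 0 1]
T2·T1 = [8/17 -15/17 0; -15/17 -8/17 0; 0 0 1]
T3·…·T1 = [-8/17 15/17 0; -15/34 -4/17 0; 0 0 1]
T4·…·T1 = [-23/17 7/17 0; -15/34 -4/17 0; 0 0 1]
T5·…·T1 = [-23/17 7/17 0; 4/17 -15/34 0; 0 0 1]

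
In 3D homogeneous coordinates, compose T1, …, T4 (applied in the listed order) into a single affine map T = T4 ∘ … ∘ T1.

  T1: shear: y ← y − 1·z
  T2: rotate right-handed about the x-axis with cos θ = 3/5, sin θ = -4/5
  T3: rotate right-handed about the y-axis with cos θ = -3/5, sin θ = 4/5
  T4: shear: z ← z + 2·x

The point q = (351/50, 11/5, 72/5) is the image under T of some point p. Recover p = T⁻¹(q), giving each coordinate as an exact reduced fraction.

p = (-9/2, 2, 5)

T1 = [1 0 0 0; 0 1 -1 0; 0 0 1 0; 0 0 0 1]
T2·T1 = [1 0 0 0; 0 3/5 1/5 0; 0 -4/5 7/5 0; 0 0 0 1]
T3·…·T1 = [-3/5 -16/25 28/25 0; 0 3/5 1/5 0; -4/5 12/25 -21/25 0; 0 0 0 1]
T4·…·T1 = [-3/5 -16/25 28/25 0; 0 3/5 1/5 0; -2 -4/5 7/5 0; 0 0 0 1]
det M = 1; M⁻¹ = [1 0 -4/5 0; -2/5 7/5 3/25 0; 6/5 4/5 -9/25 0; 0 0 0 1]
M⁻¹ · (351/50, 11/5, 72/5)ᵀ = (-9/2, 2, 5)ᵀ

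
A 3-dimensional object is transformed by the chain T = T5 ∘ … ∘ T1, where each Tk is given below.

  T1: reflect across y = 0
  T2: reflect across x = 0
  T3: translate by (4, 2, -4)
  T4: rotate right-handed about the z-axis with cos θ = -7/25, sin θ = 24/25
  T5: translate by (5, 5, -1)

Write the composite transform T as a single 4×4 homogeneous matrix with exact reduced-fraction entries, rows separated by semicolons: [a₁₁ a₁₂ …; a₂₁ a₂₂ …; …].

T = [7/25 24/25 0 49/25; -24/25 7/25 0 207/25; 0 0 1 -5; 0 0 0 1]

T1 = [1 0 0 0; 0 -1 0 0; 0 0 1 0; 0 0 0 1]
T2·T1 = [-1 0 0 0; 0 -1 0 0; 0 0 1 0; 0 0 0 1]
T3·…·T1 = [-1 0 0 4; 0 -1 0 2; 0 0 1 -4; 0 0 0 1]
T4·…·T1 = [7/25 24/25 0 -76/25; -24/25 7/25 0 82/25; 0 0 1 -4; 0 0 0 1]
T5·…·T1 = [7/25 24/25 0 49/25; -24/25 7/25 0 207/25; 0 0 1 -5; 0 0 0 1]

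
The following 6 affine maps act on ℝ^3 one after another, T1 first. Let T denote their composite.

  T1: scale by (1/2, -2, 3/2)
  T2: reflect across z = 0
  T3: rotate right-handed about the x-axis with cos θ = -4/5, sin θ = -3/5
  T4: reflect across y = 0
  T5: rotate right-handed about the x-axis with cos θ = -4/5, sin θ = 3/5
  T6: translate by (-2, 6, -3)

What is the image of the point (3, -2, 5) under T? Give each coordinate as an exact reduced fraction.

T(p) = (-1/2, -58/25, -63/50)

T1 scale by (1/2, -2, 3/2): (3, -2, 5) → (3/2, 4, 15/2)
T2 reflect across z = 0: (3/2, 4, 15/2) → (3/2, 4, -15/2)
T3 rotate right-handed about the x-axis with cos θ = -4/5, sin θ = -3/5: (3/2, 4, -15/2) → (3/2, -77/10, 18/5)
T4 reflect across y = 0: (3/2, -77/10, 18/5) → (3/2, 77/10, 18/5)
T5 rotate right-handed about the x-axis with cos θ = -4/5, sin θ = 3/5: (3/2, 77/10, 18/5) → (3/2, -208/25, 87/50)
T6 translate by (-2, 6, -3): (3/2, -208/25, 87/50) → (-1/2, -58/25, -63/50)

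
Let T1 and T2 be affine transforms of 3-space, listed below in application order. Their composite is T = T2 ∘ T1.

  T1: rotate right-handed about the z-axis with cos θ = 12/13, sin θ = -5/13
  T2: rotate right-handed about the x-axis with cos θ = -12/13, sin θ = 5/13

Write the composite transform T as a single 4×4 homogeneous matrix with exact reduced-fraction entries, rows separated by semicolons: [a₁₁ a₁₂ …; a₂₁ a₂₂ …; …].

T1 = [12/13 5/13 0 0; -5/13 12/13 0 0; 0 0 1 0; 0 0 0 1]
T2·T1 = [12/13 5/13 0 0; 60/169 -144/169 -5/13 0; -25/169 60/169 -12/13 0; 0 0 0 1]

T = [12/13 5/13 0 0; 60/169 -144/169 -5/13 0; -25/169 60/169 -12/13 0; 0 0 0 1]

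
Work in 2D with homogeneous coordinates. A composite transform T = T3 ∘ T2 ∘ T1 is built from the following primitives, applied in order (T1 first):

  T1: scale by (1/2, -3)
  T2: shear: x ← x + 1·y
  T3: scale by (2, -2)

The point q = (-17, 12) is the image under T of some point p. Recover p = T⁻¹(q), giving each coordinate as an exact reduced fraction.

p = (-5, 2)

T1 = [1/2 0 0; 0 -3 0; 0 0 1]
T2·T1 = [1/2 -3 0; 0 -3 0; 0 0 1]
T3·…·T1 = [1 -6 0; 0 6 0; 0 0 1]
det M = 6; M⁻¹ = [1 1 0; 0 1/6 0; 0 0 1]
M⁻¹ · (-17, 12)ᵀ = (-5, 2)ᵀ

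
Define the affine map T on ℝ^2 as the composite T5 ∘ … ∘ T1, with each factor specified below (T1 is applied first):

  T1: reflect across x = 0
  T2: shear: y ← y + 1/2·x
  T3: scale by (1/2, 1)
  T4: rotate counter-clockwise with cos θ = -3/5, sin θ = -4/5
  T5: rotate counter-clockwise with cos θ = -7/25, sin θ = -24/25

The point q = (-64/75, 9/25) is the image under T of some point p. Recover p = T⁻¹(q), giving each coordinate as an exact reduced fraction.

p = (-8/5, -1/3)

T1 = [-1 0 0; 0 1 0; 0 0 1]
T2·T1 = [-1 0 0; -1/2 1 0; 0 0 1]
T3·…·T1 = [-1/2 0 0; -1/2 1 0; 0 0 1]
T4·…·T1 = [-1/10 4/5 0; 7/10 -3/5 0; 0 0 1]
T5·…·T1 = [7/10 -4/5 0; -1/10 -3/5 0; 0 0 1]
det M = -1/2; M⁻¹ = [6/5 -8/5 0; -1/5 -7/5 0; 0 0 1]
M⁻¹ · (-64/75, 9/25)ᵀ = (-8/5, -1/3)ᵀ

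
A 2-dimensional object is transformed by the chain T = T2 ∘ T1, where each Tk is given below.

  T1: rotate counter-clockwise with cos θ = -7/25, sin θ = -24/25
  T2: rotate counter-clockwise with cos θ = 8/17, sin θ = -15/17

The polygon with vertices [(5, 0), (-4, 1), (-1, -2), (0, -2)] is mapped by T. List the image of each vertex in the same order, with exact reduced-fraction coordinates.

T1 rotate counter-clockwise with cos θ = -7/25, sin θ = -24/25: (5, 0) → (-7/5, -24/5); (-4, 1) → (52/25, 89/25); (-1, -2) → (-41/25, 38/25); (0, -2) → (-48/25, 14/25)
T2 rotate counter-clockwise with cos θ = 8/17, sin θ = -15/17: (-7/5, -24/5) → (-416/85, -87/85); (52/25, 89/25) → (103/25, -4/25); (-41/25, 38/25) → (242/425, 919/425); (-48/25, 14/25) → (-174/425, 832/425)

image vertices: (-416/85, -87/85), (103/25, -4/25), (242/425, 919/425), (-174/425, 832/425)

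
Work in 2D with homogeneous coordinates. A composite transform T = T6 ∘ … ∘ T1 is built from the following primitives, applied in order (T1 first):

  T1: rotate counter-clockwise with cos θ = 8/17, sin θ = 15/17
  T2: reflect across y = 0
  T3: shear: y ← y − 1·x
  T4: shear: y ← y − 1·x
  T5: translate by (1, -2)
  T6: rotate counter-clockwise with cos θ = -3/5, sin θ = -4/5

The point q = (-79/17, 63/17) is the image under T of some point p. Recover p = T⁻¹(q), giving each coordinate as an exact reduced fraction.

T1 = [8/17 -15/17 0; 15/17 8/17 0; 0 0 1]
T2·T1 = [8/17 -15/17 0; -15/17 -8/17 0; 0 0 1]
T3·…·T1 = [8/17 -15/17 0; -23/17 7/17 0; 0 0 1]
T4·…·T1 = [8/17 -15/17 0; -31/17 22/17 0; 0 0 1]
T5·…·T1 = [8/17 -15/17 1; -31/17 22/17 -2; 0 0 1]
T6·…·T1 = [-148/85 133/85 -11/5; 61/85 -6/85 2/5; 0 0 1]
det M = -1; M⁻¹ = [6/85 133/85 -8/17; 61/85 148/85 15/17; 0 0 1]
M⁻¹ · (-79/17, 63/17)ᵀ = (5, 4)ᵀ

p = (5, 4)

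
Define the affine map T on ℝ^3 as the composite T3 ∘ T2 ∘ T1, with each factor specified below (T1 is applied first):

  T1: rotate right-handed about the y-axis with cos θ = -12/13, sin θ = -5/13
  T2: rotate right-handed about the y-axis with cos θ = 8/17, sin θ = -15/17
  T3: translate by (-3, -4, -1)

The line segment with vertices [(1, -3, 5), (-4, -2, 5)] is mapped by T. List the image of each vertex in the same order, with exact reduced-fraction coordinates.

image vertices: (-134/221, -7, -1216/221), (721/221, -6, -516/221)

T1 rotate right-handed about the y-axis with cos θ = -12/13, sin θ = -5/13: (1, -3, 5) → (-37/13, -3, -55/13); (-4, -2, 5) → (23/13, -2, -80/13)
T2 rotate right-handed about the y-axis with cos θ = 8/17, sin θ = -15/17: (-37/13, -3, -55/13) → (529/221, -3, -995/221); (23/13, -2, -80/13) → (1384/221, -2, -295/221)
T3 translate by (-3, -4, -1): (529/221, -3, -995/221) → (-134/221, -7, -1216/221); (1384/221, -2, -295/221) → (721/221, -6, -516/221)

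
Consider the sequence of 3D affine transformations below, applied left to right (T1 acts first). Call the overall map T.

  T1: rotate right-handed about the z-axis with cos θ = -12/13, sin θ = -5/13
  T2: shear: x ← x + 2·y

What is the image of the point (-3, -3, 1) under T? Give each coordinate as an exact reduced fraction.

T(p) = (123/13, 51/13, 1)

T1 rotate right-handed about the z-axis with cos θ = -12/13, sin θ = -5/13: (-3, -3, 1) → (21/13, 51/13, 1)
T2 shear: x ← x + 2·y: (21/13, 51/13, 1) → (123/13, 51/13, 1)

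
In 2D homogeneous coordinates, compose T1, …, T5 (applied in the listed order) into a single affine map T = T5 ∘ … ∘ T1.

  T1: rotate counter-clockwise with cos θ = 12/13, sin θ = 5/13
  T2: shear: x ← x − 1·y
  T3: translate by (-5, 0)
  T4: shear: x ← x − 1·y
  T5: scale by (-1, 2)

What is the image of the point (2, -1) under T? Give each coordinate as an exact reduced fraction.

T1 rotate counter-clockwise with cos θ = 12/13, sin θ = 5/13: (2, -1) → (29/13, -2/13)
T2 shear: x ← x − 1·y: (29/13, -2/13) → (31/13, -2/13)
T3 translate by (-5, 0): (31/13, -2/13) → (-34/13, -2/13)
T4 shear: x ← x − 1·y: (-34/13, -2/13) → (-32/13, -2/13)
T5 scale by (-1, 2): (-32/13, -2/13) → (32/13, -4/13)

T(p) = (32/13, -4/13)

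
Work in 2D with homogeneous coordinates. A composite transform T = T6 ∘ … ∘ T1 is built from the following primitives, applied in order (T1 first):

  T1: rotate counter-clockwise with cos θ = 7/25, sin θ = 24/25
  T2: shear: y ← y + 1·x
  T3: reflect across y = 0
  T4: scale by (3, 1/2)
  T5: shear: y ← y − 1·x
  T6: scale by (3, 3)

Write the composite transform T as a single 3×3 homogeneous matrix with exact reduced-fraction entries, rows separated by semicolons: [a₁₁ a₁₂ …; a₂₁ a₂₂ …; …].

T = [63/25 -216/25 0; -219/50 483/50 0; 0 0 1]

T1 = [7/25 -24/25 0; 24/25 7/25 0; 0 0 1]
T2·T1 = [7/25 -24/25 0; 31/25 -17/25 0; 0 0 1]
T3·…·T1 = [7/25 -24/25 0; -31/25 17/25 0; 0 0 1]
T4·…·T1 = [21/25 -72/25 0; -31/50 17/50 0; 0 0 1]
T5·…·T1 = [21/25 -72/25 0; -73/50 161/50 0; 0 0 1]
T6·…·T1 = [63/25 -216/25 0; -219/50 483/50 0; 0 0 1]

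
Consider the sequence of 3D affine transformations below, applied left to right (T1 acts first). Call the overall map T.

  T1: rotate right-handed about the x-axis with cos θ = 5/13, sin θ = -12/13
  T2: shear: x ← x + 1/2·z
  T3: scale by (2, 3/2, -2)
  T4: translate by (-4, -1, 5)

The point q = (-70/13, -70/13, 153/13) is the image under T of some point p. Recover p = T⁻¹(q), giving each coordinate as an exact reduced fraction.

p = (1, 2, -4)

T1 = [1 0 0 0; 0 5/13 12/13 0; 0 -12/13 5/13 0; 0 0 0 1]
T2·T1 = [1 -6/13 5/26 0; 0 5/13 12/13 0; 0 -12/13 5/13 0; 0 0 0 1]
T3·…·T1 = [2 -12/13 5/13 0; 0 15/26 18/13 0; 0 24/13 -10/13 0; 0 0 0 1]
T4·…·T1 = [2 -12/13 5/13 -4; 0 15/26 18/13 -1; 0 24/13 -10/13 5; 0 0 0 1]
det M = -6; M⁻¹ = [1/2 0 1/4 3/4; 0 10/39 6/13 -80/39; 0 8/13 -5/26 41/26; 0 0 0 1]
M⁻¹ · (-70/13, -70/13, 153/13)ᵀ = (1, 2, -4)ᵀ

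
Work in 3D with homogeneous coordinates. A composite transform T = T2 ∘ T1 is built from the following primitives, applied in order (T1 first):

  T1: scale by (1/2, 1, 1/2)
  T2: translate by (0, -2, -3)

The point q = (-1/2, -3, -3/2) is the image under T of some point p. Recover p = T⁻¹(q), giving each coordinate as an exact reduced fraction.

p = (-1, -1, 3)

T1 = [1/2 0 0 0; 0 1 0 0; 0 0 1/2 0; 0 0 0 1]
T2·T1 = [1/2 0 0 0; 0 1 0 -2; 0 0 1/2 -3; 0 0 0 1]
det M = 1/4; M⁻¹ = [2 0 0 0; 0 1 0 2; 0 0 2 6; 0 0 0 1]
M⁻¹ · (-1/2, -3, -3/2)ᵀ = (-1, -1, 3)ᵀ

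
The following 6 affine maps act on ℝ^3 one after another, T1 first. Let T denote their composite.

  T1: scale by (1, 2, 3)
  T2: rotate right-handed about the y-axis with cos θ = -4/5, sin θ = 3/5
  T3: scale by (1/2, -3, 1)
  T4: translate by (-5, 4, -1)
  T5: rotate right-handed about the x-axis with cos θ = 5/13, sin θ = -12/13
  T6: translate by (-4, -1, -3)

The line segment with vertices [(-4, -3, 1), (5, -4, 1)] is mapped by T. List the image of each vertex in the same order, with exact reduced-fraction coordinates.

image vertices: (-13/2, 85/13, -308/13), (-101/10, 251/65, -407/13)

T1 scale by (1, 2, 3): (-4, -3, 1) → (-4, -6, 3); (5, -4, 1) → (5, -8, 3)
T2 rotate right-handed about the y-axis with cos θ = -4/5, sin θ = 3/5: (-4, -6, 3) → (5, -6, 0); (5, -8, 3) → (-11/5, -8, -27/5)
T3 scale by (1/2, -3, 1): (5, -6, 0) → (5/2, 18, 0); (-11/5, -8, -27/5) → (-11/10, 24, -27/5)
T4 translate by (-5, 4, -1): (5/2, 18, 0) → (-5/2, 22, -1); (-11/10, 24, -27/5) → (-61/10, 28, -32/5)
T5 rotate right-handed about the x-axis with cos θ = 5/13, sin θ = -12/13: (-5/2, 22, -1) → (-5/2, 98/13, -269/13); (-61/10, 28, -32/5) → (-61/10, 316/65, -368/13)
T6 translate by (-4, -1, -3): (-5/2, 98/13, -269/13) → (-13/2, 85/13, -308/13); (-61/10, 316/65, -368/13) → (-101/10, 251/65, -407/13)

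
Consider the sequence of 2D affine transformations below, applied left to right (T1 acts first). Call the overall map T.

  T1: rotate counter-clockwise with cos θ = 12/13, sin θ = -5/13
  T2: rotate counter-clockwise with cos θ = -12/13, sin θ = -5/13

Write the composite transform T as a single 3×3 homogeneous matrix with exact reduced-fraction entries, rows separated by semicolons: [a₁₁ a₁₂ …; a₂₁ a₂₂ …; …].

T1 = [12/13 5/13 0; -5/13 12/13 0; 0 0 1]
T2·T1 = [-1 0 0; 0 -1 0; 0 0 1]

T = [-1 0 0; 0 -1 0; 0 0 1]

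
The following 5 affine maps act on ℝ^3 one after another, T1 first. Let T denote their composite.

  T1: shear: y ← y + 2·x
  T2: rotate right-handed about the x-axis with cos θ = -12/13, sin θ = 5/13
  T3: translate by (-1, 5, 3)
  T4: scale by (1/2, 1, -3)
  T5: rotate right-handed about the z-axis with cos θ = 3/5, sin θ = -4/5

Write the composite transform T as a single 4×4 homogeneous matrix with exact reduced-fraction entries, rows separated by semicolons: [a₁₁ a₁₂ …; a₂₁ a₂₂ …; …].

T = [-153/130 -48/65 -4/13 37/10; -98/65 -36/65 -3/13 17/5; -30/13 -15/13 36/13 -9; 0 0 0 1]

T1 = [1 0 0 0; 2 1 0 0; 0 0 1 0; 0 0 0 1]
T2·T1 = [1 0 0 0; -24/13 -12/13 -5/13 0; 10/13 5/13 -12/13 0; 0 0 0 1]
T3·…·T1 = [1 0 0 -1; -24/13 -12/13 -5/13 5; 10/13 5/13 -12/13 3; 0 0 0 1]
T4·…·T1 = [1/2 0 0 -1/2; -24/13 -12/13 -5/13 5; -30/13 -15/13 36/13 -9; 0 0 0 1]
T5·…·T1 = [-153/130 -48/65 -4/13 37/10; -98/65 -36/65 -3/13 17/5; -30/13 -15/13 36/13 -9; 0 0 0 1]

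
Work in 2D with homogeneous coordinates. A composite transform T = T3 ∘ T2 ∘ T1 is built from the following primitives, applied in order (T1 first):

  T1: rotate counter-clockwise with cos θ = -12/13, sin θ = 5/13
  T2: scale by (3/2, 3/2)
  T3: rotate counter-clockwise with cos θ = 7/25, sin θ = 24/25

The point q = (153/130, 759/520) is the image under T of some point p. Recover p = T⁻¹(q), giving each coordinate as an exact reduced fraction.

p = (-5/4, 0)

T1 = [-12/13 -5/13 0; 5/13 -12/13 0; 0 0 1]
T2·T1 = [-18/13 -15/26 0; 15/26 -18/13 0; 0 0 1]
T3·…·T1 = [-306/325 759/650 0; -759/650 -306/325 0; 0 0 1]
det M = 9/4; M⁻¹ = [-136/325 -506/975 0; 506/975 -136/325 0; 0 0 1]
M⁻¹ · (153/130, 759/520)ᵀ = (-5/4, 0)ᵀ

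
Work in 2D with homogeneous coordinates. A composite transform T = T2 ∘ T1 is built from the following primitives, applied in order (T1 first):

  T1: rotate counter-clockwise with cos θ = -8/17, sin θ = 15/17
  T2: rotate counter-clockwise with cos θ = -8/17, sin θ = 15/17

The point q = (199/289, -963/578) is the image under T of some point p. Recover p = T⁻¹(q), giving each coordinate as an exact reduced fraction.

T1 = [-8/17 -15/17 0; 15/17 -8/17 0; 0 0 1]
T2·T1 = [-161/289 240/289 0; -240/289 -161/289 0; 0 0 1]
det M = 1; M⁻¹ = [-161/289 -240/289 0; 240/289 -161/289 0; 0 0 1]
M⁻¹ · (199/289, -963/578)ᵀ = (1, 3/2)ᵀ

p = (1, 3/2)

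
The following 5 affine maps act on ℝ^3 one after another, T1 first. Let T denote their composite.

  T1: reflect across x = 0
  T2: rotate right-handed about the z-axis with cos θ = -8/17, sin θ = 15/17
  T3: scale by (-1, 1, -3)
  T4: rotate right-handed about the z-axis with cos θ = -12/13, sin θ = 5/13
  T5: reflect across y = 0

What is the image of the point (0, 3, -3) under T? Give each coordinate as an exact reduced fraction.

T1 reflect across x = 0: (0, 3, -3) → (0, 3, -3)
T2 rotate right-handed about the z-axis with cos θ = -8/17, sin θ = 15/17: (0, 3, -3) → (-45/17, -24/17, -3)
T3 scale by (-1, 1, -3): (-45/17, -24/17, -3) → (45/17, -24/17, 9)
T4 rotate right-handed about the z-axis with cos θ = -12/13, sin θ = 5/13: (45/17, -24/17, 9) → (-420/221, 513/221, 9)
T5 reflect across y = 0: (-420/221, 513/221, 9) → (-420/221, -513/221, 9)

T(p) = (-420/221, -513/221, 9)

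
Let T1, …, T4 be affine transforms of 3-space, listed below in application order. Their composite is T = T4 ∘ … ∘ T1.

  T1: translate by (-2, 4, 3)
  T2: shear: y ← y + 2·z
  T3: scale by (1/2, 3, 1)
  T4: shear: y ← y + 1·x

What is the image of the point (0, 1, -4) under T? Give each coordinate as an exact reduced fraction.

T(p) = (-1, 8, -1)

T1 translate by (-2, 4, 3): (0, 1, -4) → (-2, 5, -1)
T2 shear: y ← y + 2·z: (-2, 5, -1) → (-2, 3, -1)
T3 scale by (1/2, 3, 1): (-2, 3, -1) → (-1, 9, -1)
T4 shear: y ← y + 1·x: (-1, 9, -1) → (-1, 8, -1)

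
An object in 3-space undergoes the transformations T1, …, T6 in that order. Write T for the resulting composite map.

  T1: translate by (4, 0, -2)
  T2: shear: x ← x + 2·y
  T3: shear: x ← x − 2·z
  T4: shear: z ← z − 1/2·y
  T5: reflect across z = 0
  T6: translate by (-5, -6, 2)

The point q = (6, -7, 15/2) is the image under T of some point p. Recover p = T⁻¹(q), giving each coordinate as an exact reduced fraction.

p = (-3, -1, -4)

T1 = [1 0 0 4; 0 1 0 0; 0 0 1 -2; 0 0 0 1]
T2·T1 = [1 2 0 4; 0 1 0 0; 0 0 1 -2; 0 0 0 1]
T3·…·T1 = [1 2 -2 8; 0 1 0 0; 0 0 1 -2; 0 0 0 1]
T4·…·T1 = [1 2 -2 8; 0 1 0 0; 0 -1/2 1 -2; 0 0 0 1]
T5·…·T1 = [1 2 -2 8; 0 1 0 0; 0 1/2 -1 2; 0 0 0 1]
T6·…·T1 = [1 2 -2 3; 0 1 0 -6; 0 1/2 -1 4; 0 0 0 1]
det M = -1; M⁻¹ = [1 -1 -2 -1; 0 1 0 6; 0 1/2 -1 7; 0 0 0 1]
M⁻¹ · (6, -7, 15/2)ᵀ = (-3, -1, -4)ᵀ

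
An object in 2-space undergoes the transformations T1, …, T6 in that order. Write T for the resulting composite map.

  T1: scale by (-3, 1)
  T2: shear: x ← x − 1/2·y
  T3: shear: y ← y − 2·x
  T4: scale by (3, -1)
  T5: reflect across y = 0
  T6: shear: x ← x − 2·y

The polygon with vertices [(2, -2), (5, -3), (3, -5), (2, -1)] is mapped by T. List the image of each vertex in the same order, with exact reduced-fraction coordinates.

image vertices: (-31, 8), (-177/2, 24), (-71/2, 8), (-73/2, 10)

T1 scale by (-3, 1): (2, -2) → (-6, -2); (5, -3) → (-15, -3); (3, -5) → (-9, -5); (2, -1) → (-6, -1)
T2 shear: x ← x − 1/2·y: (-6, -2) → (-5, -2); (-15, -3) → (-27/2, -3); (-9, -5) → (-13/2, -5); (-6, -1) → (-11/2, -1)
T3 shear: y ← y − 2·x: (-5, -2) → (-5, 8); (-27/2, -3) → (-27/2, 24); (-13/2, -5) → (-13/2, 8); (-11/2, -1) → (-11/2, 10)
T4 scale by (3, -1): (-5, 8) → (-15, -8); (-27/2, 24) → (-81/2, -24); (-13/2, 8) → (-39/2, -8); (-11/2, 10) → (-33/2, -10)
T5 reflect across y = 0: (-15, -8) → (-15, 8); (-81/2, -24) → (-81/2, 24); (-39/2, -8) → (-39/2, 8); (-33/2, -10) → (-33/2, 10)
T6 shear: x ← x − 2·y: (-15, 8) → (-31, 8); (-81/2, 24) → (-177/2, 24); (-39/2, 8) → (-71/2, 8); (-33/2, 10) → (-73/2, 10)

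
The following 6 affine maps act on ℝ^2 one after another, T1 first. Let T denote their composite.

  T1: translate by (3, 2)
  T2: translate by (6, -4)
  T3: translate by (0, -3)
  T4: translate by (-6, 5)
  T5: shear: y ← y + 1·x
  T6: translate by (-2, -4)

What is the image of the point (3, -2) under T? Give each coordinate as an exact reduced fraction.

T(p) = (4, 0)

T1 translate by (3, 2): (3, -2) → (6, 0)
T2 translate by (6, -4): (6, 0) → (12, -4)
T3 translate by (0, -3): (12, -4) → (12, -7)
T4 translate by (-6, 5): (12, -7) → (6, -2)
T5 shear: y ← y + 1·x: (6, -2) → (6, 4)
T6 translate by (-2, -4): (6, 4) → (4, 0)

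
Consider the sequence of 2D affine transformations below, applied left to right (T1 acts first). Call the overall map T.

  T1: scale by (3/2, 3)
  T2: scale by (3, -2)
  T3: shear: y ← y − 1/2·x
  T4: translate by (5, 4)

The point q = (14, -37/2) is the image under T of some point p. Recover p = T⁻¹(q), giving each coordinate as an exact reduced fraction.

T1 = [3/2 0 0; 0 3 0; 0 0 1]
T2·T1 = [9/2 0 0; 0 -6 0; 0 0 1]
T3·…·T1 = [9/2 0 0; -9/4 -6 0; 0 0 1]
T4·…·T1 = [9/2 0 5; -9/4 -6 4; 0 0 1]
det M = -27; M⁻¹ = [2/9 0 -10/9; -1/12 -1/6 13/12; 0 0 1]
M⁻¹ · (14, -37/2)ᵀ = (2, 3)ᵀ

p = (2, 3)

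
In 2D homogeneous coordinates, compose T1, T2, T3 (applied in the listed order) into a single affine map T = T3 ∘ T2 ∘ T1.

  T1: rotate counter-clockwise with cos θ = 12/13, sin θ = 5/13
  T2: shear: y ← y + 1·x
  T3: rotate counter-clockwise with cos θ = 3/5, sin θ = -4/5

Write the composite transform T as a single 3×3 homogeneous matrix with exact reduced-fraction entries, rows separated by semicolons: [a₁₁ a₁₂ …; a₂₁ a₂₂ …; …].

T = [8/5 1/5 0; 3/65 41/65 0; 0 0 1]

T1 = [12/13 -5/13 0; 5/13 12/13 0; 0 0 1]
T2·T1 = [12/13 -5/13 0; 17/13 7/13 0; 0 0 1]
T3·…·T1 = [8/5 1/5 0; 3/65 41/65 0; 0 0 1]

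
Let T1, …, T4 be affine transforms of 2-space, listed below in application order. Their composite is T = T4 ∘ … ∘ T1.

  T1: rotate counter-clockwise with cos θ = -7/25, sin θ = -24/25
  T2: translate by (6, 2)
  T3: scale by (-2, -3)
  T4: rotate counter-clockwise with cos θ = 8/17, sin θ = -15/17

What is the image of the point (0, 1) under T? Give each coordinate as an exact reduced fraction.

T(p) = (-4719/425, 4188/425)

T1 rotate counter-clockwise with cos θ = -7/25, sin θ = -24/25: (0, 1) → (24/25, -7/25)
T2 translate by (6, 2): (24/25, -7/25) → (174/25, 43/25)
T3 scale by (-2, -3): (174/25, 43/25) → (-348/25, -129/25)
T4 rotate counter-clockwise with cos θ = 8/17, sin θ = -15/17: (-348/25, -129/25) → (-4719/425, 4188/425)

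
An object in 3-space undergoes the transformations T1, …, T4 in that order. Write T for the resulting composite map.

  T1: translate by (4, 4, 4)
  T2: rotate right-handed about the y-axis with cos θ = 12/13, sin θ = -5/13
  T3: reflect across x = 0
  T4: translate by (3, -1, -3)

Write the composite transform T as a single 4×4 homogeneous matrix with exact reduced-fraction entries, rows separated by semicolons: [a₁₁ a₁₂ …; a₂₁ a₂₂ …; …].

T1 = [1 0 0 4; 0 1 0 4; 0 0 1 4; 0 0 0 1]
T2·T1 = [12/13 0 -5/13 28/13; 0 1 0 4; 5/13 0 12/13 68/13; 0 0 0 1]
T3·…·T1 = [-12/13 0 5/13 -28/13; 0 1 0 4; 5/13 0 12/13 68/13; 0 0 0 1]
T4·…·T1 = [-12/13 0 5/13 11/13; 0 1 0 3; 5/13 0 12/13 29/13; 0 0 0 1]

T = [-12/13 0 5/13 11/13; 0 1 0 3; 5/13 0 12/13 29/13; 0 0 0 1]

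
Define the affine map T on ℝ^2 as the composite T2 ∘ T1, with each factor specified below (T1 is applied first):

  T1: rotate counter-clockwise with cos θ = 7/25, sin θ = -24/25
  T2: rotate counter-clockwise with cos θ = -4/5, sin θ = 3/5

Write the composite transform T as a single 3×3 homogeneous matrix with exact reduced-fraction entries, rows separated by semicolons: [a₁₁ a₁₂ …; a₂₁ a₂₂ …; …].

T1 = [7/25 24/25 0; -24/25 7/25 0; 0 0 1]
T2·T1 = [44/125 -117/125 0; 117/125 44/125 0; 0 0 1]

T = [44/125 -117/125 0; 117/125 44/125 0; 0 0 1]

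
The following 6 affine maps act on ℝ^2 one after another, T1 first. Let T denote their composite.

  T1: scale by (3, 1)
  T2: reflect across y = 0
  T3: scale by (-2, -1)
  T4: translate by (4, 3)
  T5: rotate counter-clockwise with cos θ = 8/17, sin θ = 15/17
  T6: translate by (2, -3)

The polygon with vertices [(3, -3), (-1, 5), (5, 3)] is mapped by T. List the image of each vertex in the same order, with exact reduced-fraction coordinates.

image vertices: (-78/17, -261/17), (-6/17, 163/17), (-264/17, -393/17)

T1 scale by (3, 1): (3, -3) → (9, -3); (-1, 5) → (-3, 5); (5, 3) → (15, 3)
T2 reflect across y = 0: (9, -3) → (9, 3); (-3, 5) → (-3, -5); (15, 3) → (15, -3)
T3 scale by (-2, -1): (9, 3) → (-18, -3); (-3, -5) → (6, 5); (15, -3) → (-30, 3)
T4 translate by (4, 3): (-18, -3) → (-14, 0); (6, 5) → (10, 8); (-30, 3) → (-26, 6)
T5 rotate counter-clockwise with cos θ = 8/17, sin θ = 15/17: (-14, 0) → (-112/17, -210/17); (10, 8) → (-40/17, 214/17); (-26, 6) → (-298/17, -342/17)
T6 translate by (2, -3): (-112/17, -210/17) → (-78/17, -261/17); (-40/17, 214/17) → (-6/17, 163/17); (-298/17, -342/17) → (-264/17, -393/17)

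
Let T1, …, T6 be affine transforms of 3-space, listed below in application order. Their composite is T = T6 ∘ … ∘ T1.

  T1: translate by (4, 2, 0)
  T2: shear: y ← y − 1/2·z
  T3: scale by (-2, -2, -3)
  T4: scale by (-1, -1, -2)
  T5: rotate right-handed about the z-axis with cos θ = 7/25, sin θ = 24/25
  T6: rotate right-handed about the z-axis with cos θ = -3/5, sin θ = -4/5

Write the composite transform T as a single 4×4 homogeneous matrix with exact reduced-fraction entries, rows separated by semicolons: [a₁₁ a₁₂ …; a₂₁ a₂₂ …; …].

T1 = [1 0 0 4; 0 1 0 2; 0 0 1 0; 0 0 0 1]
T2·T1 = [1 0 0 4; 0 1 -1/2 2; 0 0 1 0; 0 0 0 1]
T3·…·T1 = [-2 0 0 -8; 0 -2 1 -4; 0 0 -3 0; 0 0 0 1]
T4·…·T1 = [2 0 0 8; 0 2 -1 4; 0 0 6 0; 0 0 0 1]
T5·…·T1 = [14/25 -48/25 24/25 -8/5; 48/25 14/25 -7/25 44/5; 0 0 6 0; 0 0 0 1]
T6·…·T1 = [6/5 8/5 -4/5 8; -8/5 6/5 -3/5 -4; 0 0 6 0; 0 0 0 1]

T = [6/5 8/5 -4/5 8; -8/5 6/5 -3/5 -4; 0 0 6 0; 0 0 0 1]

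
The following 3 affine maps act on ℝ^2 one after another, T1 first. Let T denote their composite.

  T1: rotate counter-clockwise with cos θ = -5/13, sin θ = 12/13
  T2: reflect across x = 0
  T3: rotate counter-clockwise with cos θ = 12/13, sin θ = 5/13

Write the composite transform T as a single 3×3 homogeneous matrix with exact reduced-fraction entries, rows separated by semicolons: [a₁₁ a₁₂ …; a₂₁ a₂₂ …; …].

T = [0 1 0; 1 0 0; 0 0 1]

T1 = [-5/13 -12/13 0; 12/13 -5/13 0; 0 0 1]
T2·T1 = [5/13 12/13 0; 12/13 -5/13 0; 0 0 1]
T3·…·T1 = [0 1 0; 1 0 0; 0 0 1]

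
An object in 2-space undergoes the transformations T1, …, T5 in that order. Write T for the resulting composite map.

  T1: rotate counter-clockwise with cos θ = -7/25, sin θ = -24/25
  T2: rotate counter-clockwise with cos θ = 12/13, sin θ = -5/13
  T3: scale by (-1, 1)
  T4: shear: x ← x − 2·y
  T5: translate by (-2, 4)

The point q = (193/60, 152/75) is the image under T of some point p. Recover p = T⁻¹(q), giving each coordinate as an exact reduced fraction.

p = (7/3, 1/4)

T1 = [-7/25 24/25 0; -24/25 -7/25 0; 0 0 1]
T2·T1 = [-204/325 253/325 0; -253/325 -204/325 0; 0 0 1]
T3·…·T1 = [204/325 -253/325 0; -253/325 -204/325 0; 0 0 1]
T4·…·T1 = [142/65 31/65 0; -253/325 -204/325 0; 0 0 1]
T5·…·T1 = [142/65 31/65 -2; -253/325 -204/325 4; 0 0 1]
det M = -1; M⁻¹ = [204/325 31/65 -212/325; -253/325 -142/65 2334/325; 0 0 1]
M⁻¹ · (193/60, 152/75)ᵀ = (7/3, 1/4)ᵀ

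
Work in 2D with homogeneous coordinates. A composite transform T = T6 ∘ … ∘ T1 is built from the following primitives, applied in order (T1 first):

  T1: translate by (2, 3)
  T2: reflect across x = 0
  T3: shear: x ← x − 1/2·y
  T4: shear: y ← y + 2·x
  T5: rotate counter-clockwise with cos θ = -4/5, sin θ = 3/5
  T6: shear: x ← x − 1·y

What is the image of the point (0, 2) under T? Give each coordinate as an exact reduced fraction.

T(p) = (11/2, 1/2)

T1 translate by (2, 3): (0, 2) → (2, 5)
T2 reflect across x = 0: (2, 5) → (-2, 5)
T3 shear: x ← x − 1/2·y: (-2, 5) → (-9/2, 5)
T4 shear: y ← y + 2·x: (-9/2, 5) → (-9/2, -4)
T5 rotate counter-clockwise with cos θ = -4/5, sin θ = 3/5: (-9/2, -4) → (6, 1/2)
T6 shear: x ← x − 1·y: (6, 1/2) → (11/2, 1/2)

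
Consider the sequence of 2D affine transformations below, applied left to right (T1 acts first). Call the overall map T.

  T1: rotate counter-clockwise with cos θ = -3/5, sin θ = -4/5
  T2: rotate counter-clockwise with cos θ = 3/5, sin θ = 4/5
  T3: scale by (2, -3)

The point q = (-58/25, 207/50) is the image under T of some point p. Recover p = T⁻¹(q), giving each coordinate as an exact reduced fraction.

T1 = [-3/5 4/5 0; -4/5 -3/5 0; 0 0 1]
T2·T1 = [7/25 24/25 0; -24/25 7/25 0; 0 0 1]
T3·…·T1 = [14/25 48/25 0; 72/25 -21/25 0; 0 0 1]
det M = -6; M⁻¹ = [7/50 8/25 0; 12/25 -7/75 0; 0 0 1]
M⁻¹ · (-58/25, 207/50)ᵀ = (1, -3/2)ᵀ

p = (1, -3/2)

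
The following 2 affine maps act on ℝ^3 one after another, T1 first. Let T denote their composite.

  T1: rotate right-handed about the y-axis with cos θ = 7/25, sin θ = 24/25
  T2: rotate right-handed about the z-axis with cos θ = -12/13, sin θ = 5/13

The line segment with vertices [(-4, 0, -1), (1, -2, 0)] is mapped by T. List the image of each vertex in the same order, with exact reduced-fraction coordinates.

T1 rotate right-handed about the y-axis with cos θ = 7/25, sin θ = 24/25: (-4, 0, -1) → (-52/25, 0, 89/25); (1, -2, 0) → (7/25, -2, -24/25)
T2 rotate right-handed about the z-axis with cos θ = -12/13, sin θ = 5/13: (-52/25, 0, 89/25) → (48/25, -4/5, 89/25); (7/25, -2, -24/25) → (166/325, 127/65, -24/25)

image vertices: (48/25, -4/5, 89/25), (166/325, 127/65, -24/25)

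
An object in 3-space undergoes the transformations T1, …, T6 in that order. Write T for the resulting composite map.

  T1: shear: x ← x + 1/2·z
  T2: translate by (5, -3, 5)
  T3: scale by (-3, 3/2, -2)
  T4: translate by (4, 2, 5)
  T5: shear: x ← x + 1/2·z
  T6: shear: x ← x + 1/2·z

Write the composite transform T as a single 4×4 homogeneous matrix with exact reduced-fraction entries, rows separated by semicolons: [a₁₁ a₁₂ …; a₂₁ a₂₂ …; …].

T1 = [1 0 1/2 0; 0 1 0 0; 0 0 1 0; 0 0 0 1]
T2·T1 = [1 0 1/2 5; 0 1 0 -3; 0 0 1 5; 0 0 0 1]
T3·…·T1 = [-3 0 -3/2 -15; 0 3/2 0 -9/2; 0 0 -2 -10; 0 0 0 1]
T4·…·T1 = [-3 0 -3/2 -11; 0 3/2 0 -5/2; 0 0 -2 -5; 0 0 0 1]
T5·…·T1 = [-3 0 -5/2 -27/2; 0 3/2 0 -5/2; 0 0 -2 -5; 0 0 0 1]
T6·…·T1 = [-3 0 -7/2 -16; 0 3/2 0 -5/2; 0 0 -2 -5; 0 0 0 1]

T = [-3 0 -7/2 -16; 0 3/2 0 -5/2; 0 0 -2 -5; 0 0 0 1]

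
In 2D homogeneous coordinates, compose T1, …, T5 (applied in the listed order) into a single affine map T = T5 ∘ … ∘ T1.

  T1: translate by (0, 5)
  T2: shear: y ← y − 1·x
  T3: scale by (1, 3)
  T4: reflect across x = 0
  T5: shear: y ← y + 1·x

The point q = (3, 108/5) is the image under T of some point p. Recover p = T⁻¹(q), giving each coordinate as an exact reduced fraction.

T1 = [1 0 0; 0 1 5; 0 0 1]
T2·T1 = [1 0 0; -1 1 5; 0 0 1]
T3·…·T1 = [1 0 0; -3 3 15; 0 0 1]
T4·…·T1 = [-1 0 0; -3 3 15; 0 0 1]
T5·…·T1 = [-1 0 0; -4 3 15; 0 0 1]
det M = -3; M⁻¹ = [-1 0 0; -4/3 1/3 -5; 0 0 1]
M⁻¹ · (3, 108/5)ᵀ = (-3, -9/5)ᵀ

p = (-3, -9/5)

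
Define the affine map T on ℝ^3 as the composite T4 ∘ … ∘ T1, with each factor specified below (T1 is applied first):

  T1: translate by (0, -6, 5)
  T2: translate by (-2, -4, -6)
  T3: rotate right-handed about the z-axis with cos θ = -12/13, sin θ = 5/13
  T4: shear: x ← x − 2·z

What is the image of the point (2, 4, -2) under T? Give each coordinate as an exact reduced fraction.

T(p) = (108/13, 72/13, -3)

T1 translate by (0, -6, 5): (2, 4, -2) → (2, -2, 3)
T2 translate by (-2, -4, -6): (2, -2, 3) → (0, -6, -3)
T3 rotate right-handed about the z-axis with cos θ = -12/13, sin θ = 5/13: (0, -6, -3) → (30/13, 72/13, -3)
T4 shear: x ← x − 2·z: (30/13, 72/13, -3) → (108/13, 72/13, -3)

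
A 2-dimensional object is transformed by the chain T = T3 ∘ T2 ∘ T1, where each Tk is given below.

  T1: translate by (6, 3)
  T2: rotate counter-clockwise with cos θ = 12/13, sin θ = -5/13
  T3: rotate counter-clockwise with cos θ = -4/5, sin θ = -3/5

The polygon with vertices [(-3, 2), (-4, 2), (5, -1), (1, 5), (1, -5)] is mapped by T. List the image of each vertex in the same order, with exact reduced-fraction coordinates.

T1 translate by (6, 3): (-3, 2) → (3, 5); (-4, 2) → (2, 5); (5, -1) → (11, 2); (1, 5) → (7, 8); (1, -5) → (7, -2)
T2 rotate counter-clockwise with cos θ = 12/13, sin θ = -5/13: (3, 5) → (61/13, 45/13); (2, 5) → (49/13, 50/13); (11, 2) → (142/13, -31/13); (7, 8) → (124/13, 61/13); (7, -2) → (74/13, -59/13)
T3 rotate counter-clockwise with cos θ = -4/5, sin θ = -3/5: (61/13, 45/13) → (-109/65, -363/65); (49/13, 50/13) → (-46/65, -347/65); (142/13, -31/13) → (-661/65, -302/65); (124/13, 61/13) → (-313/65, -616/65); (74/13, -59/13) → (-473/65, 14/65)

image vertices: (-109/65, -363/65), (-46/65, -347/65), (-661/65, -302/65), (-313/65, -616/65), (-473/65, 14/65)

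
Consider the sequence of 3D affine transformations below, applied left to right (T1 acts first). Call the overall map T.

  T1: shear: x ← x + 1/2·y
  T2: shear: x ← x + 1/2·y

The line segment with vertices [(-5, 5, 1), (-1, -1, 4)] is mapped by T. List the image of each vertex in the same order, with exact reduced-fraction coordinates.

image vertices: (0, 5, 1), (-2, -1, 4)

T1 shear: x ← x + 1/2·y: (-5, 5, 1) → (-5/2, 5, 1); (-1, -1, 4) → (-3/2, -1, 4)
T2 shear: x ← x + 1/2·y: (-5/2, 5, 1) → (0, 5, 1); (-3/2, -1, 4) → (-2, -1, 4)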